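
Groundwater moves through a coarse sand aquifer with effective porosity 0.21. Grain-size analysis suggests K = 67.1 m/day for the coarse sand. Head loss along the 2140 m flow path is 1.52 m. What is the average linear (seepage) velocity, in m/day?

Hydraulic gradient i = Δh / L = 1.52 / 2140 = 0.0007103.
Darcy flux q = K · i = 67.10 × 0.0007103 = 0.04766 m/day.
Seepage velocity v = q / n_e = 0.04766 / 0.21 = 0.2270 m/day.

0.227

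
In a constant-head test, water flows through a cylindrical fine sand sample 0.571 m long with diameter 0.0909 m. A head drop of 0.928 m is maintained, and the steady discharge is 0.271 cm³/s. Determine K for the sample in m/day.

2.22

Cross-sectional area A = π·(d/2)² = π × (0.0909/2)² = 0.006490 m².
Convert discharge: 0.271 cm³/s = 2.710e-07 m³/s.
Darcy's law rearranged: K = Q·L / (A·Δh) = 2.710e-07 × 0.571 / (0.006490 × 0.928) = 2.569e-05 m/s = 2.220 m/day.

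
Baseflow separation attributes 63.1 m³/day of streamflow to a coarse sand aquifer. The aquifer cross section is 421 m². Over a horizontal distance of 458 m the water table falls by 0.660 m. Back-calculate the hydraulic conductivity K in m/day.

104

Hydraulic gradient i = Δh / L = 0.660 / 458 = 0.001441.
From Q = K·A·i, K = Q / (A·i) = 63.1 / (421.0 × 0.001441) = 104.0 m/day.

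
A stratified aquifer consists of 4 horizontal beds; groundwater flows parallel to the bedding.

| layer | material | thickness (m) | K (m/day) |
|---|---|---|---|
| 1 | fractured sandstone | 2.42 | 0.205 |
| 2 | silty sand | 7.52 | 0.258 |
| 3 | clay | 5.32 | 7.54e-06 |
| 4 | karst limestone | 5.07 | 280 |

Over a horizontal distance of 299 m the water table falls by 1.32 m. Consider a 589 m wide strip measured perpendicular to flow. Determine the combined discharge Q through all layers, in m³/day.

3700

Flow is parallel to layering, so each bed carries its own Darcy discharge and the transmissivities add.
Σ(K_i·b_i) = 0.205×2.42 + 0.258×7.52 + 7.54e-06×5.32 + 280×5.07 = 1422 m²/day.
Hydraulic gradient i = Δh / L = 1.32 / 299 = 0.004415.
Q = Σ(K_i·b_i) · W · i = 1422 × 589 × 0.004415 = 3698 m³/day.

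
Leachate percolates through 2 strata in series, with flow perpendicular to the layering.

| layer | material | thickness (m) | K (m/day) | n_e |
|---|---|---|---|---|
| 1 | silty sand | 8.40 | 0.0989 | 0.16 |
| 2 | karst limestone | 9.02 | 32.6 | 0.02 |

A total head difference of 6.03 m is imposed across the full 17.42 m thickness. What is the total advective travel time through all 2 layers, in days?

21.5

With flow normal to the layers, continuity requires the same specific discharge q through every layer.
Σ(b_i/K_i) = 8.40/0.0989 + 9.02/32.6 = 85.21 d.
q = Δh / Σ(b_i/K_i) = 6.03 / 85.21 = 0.07077 m/day.
In each layer the seepage velocity is v_i = q/n_i, so the layer transit time is t_i = b_i·n_i / q:
  layer 1 (silty sand): t_1 = 8.40 × 0.16 / 0.07077 = 18.99 d
  layer 2 (karst limestone): t_2 = 9.02 × 0.02 / 0.07077 = 2.549 d
Total t = Σ t_i = 21.54 days.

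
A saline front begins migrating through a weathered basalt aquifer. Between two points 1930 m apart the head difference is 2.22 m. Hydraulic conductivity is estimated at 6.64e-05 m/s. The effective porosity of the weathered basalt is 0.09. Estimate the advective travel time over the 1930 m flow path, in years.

72.1

Convert K: 6.64e-05 m/s × 86400 = 5.737 m/day.
Hydraulic gradient i = Δh / L = 2.22 / 1930 = 0.001150.
Darcy flux q = K · i = 5.737 × 0.001150 = 0.006599 m/day.
Seepage velocity v = q / n_e = 0.006599 / 0.09 = 0.07332 m/day.
Travel time t = L / v = 1930 / 0.07332 = 26322 days = 72.07 years.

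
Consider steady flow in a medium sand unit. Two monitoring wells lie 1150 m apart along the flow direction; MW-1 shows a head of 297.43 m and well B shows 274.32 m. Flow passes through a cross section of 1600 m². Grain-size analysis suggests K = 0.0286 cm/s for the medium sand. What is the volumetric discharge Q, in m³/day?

Convert K: 0.0286 cm/s × 864 = 24.71 m/day.
Hydraulic gradient i = (297.43 − 274.32) / 1150 = 23.11 / 1150 = 0.02010.
Darcy's law: Q = K · A · i = 24.71 × 1600 × 0.02010 = 794.5 m³/day.

795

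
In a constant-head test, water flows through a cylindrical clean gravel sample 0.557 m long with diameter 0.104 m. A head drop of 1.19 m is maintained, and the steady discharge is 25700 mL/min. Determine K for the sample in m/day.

Cross-sectional area A = π·(d/2)² = π × (0.104/2)² = 0.008495 m².
Convert discharge: 25700 mL/min = 0.0004283 m³/s.
Darcy's law rearranged: K = Q·L / (A·Δh) = 0.0004283 × 0.557 / (0.008495 × 1.19) = 0.02360 m/s = 2039 m/day.

2040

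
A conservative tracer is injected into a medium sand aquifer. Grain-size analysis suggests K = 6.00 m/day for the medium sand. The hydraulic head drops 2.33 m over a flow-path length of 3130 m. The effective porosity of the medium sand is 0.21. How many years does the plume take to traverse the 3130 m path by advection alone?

403

Hydraulic gradient i = Δh / L = 2.33 / 3130 = 0.0007444.
Darcy flux q = K · i = 6.000 × 0.0007444 = 0.004466 m/day.
Seepage velocity v = q / n_e = 0.004466 / 0.21 = 0.02127 m/day.
Travel time t = L / v = 3130 / 0.02127 = 1.472e+05 days = 402.9 years.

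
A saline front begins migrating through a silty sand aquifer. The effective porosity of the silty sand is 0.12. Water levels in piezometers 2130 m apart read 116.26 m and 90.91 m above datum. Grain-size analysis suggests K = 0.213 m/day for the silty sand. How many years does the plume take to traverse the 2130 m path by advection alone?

276

Hydraulic gradient i = (116.26 − 90.91) / 2130 = 25.35 / 2130 = 0.01190.
Darcy flux q = K · i = 0.2130 × 0.01190 = 0.002535 m/day.
Seepage velocity v = q / n_e = 0.002535 / 0.12 = 0.02113 m/day.
Travel time t = L / v = 2130 / 0.02113 = 1.008e+05 days = 276.1 years.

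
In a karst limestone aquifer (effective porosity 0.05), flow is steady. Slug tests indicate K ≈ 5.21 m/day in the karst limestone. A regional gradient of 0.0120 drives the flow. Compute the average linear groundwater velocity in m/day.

1.25

Hydraulic gradient i = 0.0120.
Darcy flux q = K · i = 5.210 × 0.01200 = 0.06252 m/day.
Seepage velocity v = q / n_e = 0.06252 / 0.05 = 1.250 m/day.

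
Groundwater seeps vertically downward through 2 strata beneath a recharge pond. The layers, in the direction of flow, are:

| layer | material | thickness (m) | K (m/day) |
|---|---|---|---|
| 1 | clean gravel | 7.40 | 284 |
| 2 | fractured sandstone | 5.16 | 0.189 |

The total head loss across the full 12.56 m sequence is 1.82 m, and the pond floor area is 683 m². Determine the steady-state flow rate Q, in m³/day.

Flow is perpendicular to layering, so the layers act in series and the equivalent K is the thickness-weighted harmonic mean.
Total thickness L = 7.40 + 5.16 = 12.56 m.
Σ(b_i/K_i) = 7.40/284 + 5.16/0.189 = 27.33 d.
K_eq = L / Σ(b_i/K_i) = 12.56 / 27.33 = 0.4596 m/day.
Q = K_eq · A · (Δh/L) = 0.4596 × 683 × (1.82/12.56) = 45.49 m³/day.

45.5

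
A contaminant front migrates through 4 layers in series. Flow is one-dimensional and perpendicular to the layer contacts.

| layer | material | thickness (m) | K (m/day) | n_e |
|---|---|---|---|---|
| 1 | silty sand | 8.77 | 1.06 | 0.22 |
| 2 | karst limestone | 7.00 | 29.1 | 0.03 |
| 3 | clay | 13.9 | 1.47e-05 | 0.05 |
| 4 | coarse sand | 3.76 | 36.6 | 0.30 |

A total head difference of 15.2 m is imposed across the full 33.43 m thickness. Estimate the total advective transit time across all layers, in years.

675

With flow normal to the layers, continuity requires the same specific discharge q through every layer.
Σ(b_i/K_i) = 8.77/1.06 + 7.00/29.1 + 13.9/1.47e-05 + 3.76/36.6 = 9.456e+05 d.
q = Δh / Σ(b_i/K_i) = 15.2 / 9.456e+05 = 1.607e-05 m/day.
In each layer the seepage velocity is v_i = q/n_i, so the layer transit time is t_i = b_i·n_i / q:
  layer 1 (silty sand): t_1 = 8.77 × 0.22 / 1.607e-05 = 1.200e+05 d
  layer 2 (karst limestone): t_2 = 7.00 × 0.03 / 1.607e-05 = 13064 d
  layer 3 (clay): t_3 = 13.9 × 0.05 / 1.607e-05 = 43236 d
  layer 4 (coarse sand): t_4 = 3.76 × 0.30 / 1.607e-05 = 70172 d
Total t = Σ t_i = 2.465e+05 days = 674.9 years.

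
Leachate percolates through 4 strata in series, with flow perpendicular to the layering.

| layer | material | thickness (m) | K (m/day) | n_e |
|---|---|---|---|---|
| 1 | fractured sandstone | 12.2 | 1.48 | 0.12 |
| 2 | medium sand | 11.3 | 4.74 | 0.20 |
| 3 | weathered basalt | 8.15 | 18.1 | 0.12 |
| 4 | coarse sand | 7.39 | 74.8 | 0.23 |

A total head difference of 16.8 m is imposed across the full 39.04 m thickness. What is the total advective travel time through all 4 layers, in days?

With flow normal to the layers, continuity requires the same specific discharge q through every layer.
Σ(b_i/K_i) = 12.2/1.48 + 11.3/4.74 + 8.15/18.1 + 7.39/74.8 = 11.18 d.
q = Δh / Σ(b_i/K_i) = 16.8 / 11.18 = 1.503 m/day.
In each layer the seepage velocity is v_i = q/n_i, so the layer transit time is t_i = b_i·n_i / q:
  layer 1 (fractured sandstone): t_1 = 12.2 × 0.12 / 1.503 = 0.9739 d
  layer 2 (medium sand): t_2 = 11.3 × 0.20 / 1.503 = 1.503 d
  layer 3 (weathered basalt): t_3 = 8.15 × 0.12 / 1.503 = 0.6506 d
  layer 4 (coarse sand): t_4 = 7.39 × 0.23 / 1.503 = 1.131 d
Total t = Σ t_i = 4.259 days.

4.26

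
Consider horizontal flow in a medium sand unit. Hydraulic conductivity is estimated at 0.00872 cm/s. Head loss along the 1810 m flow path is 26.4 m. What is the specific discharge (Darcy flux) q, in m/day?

Convert K: 0.00872 cm/s × 864 = 7.534 m/day.
Hydraulic gradient i = Δh / L = 26.4 / 1810 = 0.01459.
Specific discharge q = K · i = 7.534 × 0.01459 = 0.1099 m/day.

0.110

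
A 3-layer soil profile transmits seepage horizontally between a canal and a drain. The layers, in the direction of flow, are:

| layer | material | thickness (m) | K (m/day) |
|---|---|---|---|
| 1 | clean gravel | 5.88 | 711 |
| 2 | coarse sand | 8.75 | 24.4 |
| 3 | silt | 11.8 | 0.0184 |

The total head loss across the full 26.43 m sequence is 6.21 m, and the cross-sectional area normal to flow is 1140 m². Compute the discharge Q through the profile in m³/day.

11.0

Flow is perpendicular to layering, so the layers act in series and the equivalent K is the thickness-weighted harmonic mean.
Total thickness L = 5.88 + 8.75 + 11.8 = 26.43 m.
Σ(b_i/K_i) = 5.88/711 + 8.75/24.4 + 11.8/0.0184 = 641.7 d.
K_eq = L / Σ(b_i/K_i) = 26.43 / 641.7 = 0.04119 m/day.
Q = K_eq · A · (Δh/L) = 0.04119 × 1140 × (6.21/26.43) = 11.03 m³/day.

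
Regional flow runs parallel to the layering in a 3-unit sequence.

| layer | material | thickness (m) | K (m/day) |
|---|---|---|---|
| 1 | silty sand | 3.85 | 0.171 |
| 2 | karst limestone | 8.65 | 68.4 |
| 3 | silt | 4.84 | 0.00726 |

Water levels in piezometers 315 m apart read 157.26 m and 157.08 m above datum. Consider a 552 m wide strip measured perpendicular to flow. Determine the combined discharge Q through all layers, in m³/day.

Flow is parallel to layering, so each bed carries its own Darcy discharge and the transmissivities add.
Σ(K_i·b_i) = 0.171×3.85 + 68.4×8.65 + 0.00726×4.84 = 592.4 m²/day.
Hydraulic gradient i = (157.26 − 157.08) / 315 = 0.18 / 315 = 0.0005714.
Q = Σ(K_i·b_i) · W · i = 592.4 × 552 × 0.0005714 = 186.8 m³/day.

187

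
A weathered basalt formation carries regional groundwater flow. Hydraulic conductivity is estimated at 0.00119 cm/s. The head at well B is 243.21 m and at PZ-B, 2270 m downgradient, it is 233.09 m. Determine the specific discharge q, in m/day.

0.00458

Convert K: 0.00119 cm/s × 864 = 1.028 m/day.
Hydraulic gradient i = (243.21 − 233.09) / 2270 = 10.12 / 2270 = 0.004458.
Specific discharge q = K · i = 1.028 × 0.004458 = 0.004584 m/day.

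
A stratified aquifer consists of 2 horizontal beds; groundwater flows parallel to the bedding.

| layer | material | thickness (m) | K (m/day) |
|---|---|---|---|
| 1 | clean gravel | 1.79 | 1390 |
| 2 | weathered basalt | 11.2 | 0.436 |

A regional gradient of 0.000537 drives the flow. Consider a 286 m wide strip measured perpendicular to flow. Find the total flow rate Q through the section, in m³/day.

Flow is parallel to layering, so each bed carries its own Darcy discharge and the transmissivities add.
Σ(K_i·b_i) = 1390×1.79 + 0.436×11.2 = 2493 m²/day.
Hydraulic gradient i = 0.000537.
Q = Σ(K_i·b_i) · W · i = 2493 × 286 × 0.0005370 = 382.9 m³/day.

383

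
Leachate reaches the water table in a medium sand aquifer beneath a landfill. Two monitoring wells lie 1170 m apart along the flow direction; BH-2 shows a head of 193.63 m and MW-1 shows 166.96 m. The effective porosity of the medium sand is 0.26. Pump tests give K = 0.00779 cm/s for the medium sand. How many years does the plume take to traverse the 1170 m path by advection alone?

Convert K: 0.00779 cm/s × 864 = 6.731 m/day.
Hydraulic gradient i = (193.63 − 166.96) / 1170 = 26.67 / 1170 = 0.02279.
Darcy flux q = K · i = 6.731 × 0.02279 = 0.1534 m/day.
Seepage velocity v = q / n_e = 0.1534 / 0.26 = 0.5901 m/day.
Travel time t = L / v = 1170 / 0.5901 = 1983 days = 5.429 years.

5.43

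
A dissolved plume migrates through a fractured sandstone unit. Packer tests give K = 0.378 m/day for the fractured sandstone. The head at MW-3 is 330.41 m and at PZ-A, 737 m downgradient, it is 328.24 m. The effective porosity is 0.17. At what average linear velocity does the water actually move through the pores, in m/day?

Hydraulic gradient i = (330.41 − 328.24) / 737 = 2.17 / 737 = 0.002944.
Darcy flux q = K · i = 0.3780 × 0.002944 = 0.001113 m/day.
Seepage velocity v = q / n_e = 0.001113 / 0.17 = 0.006547 m/day.

0.00655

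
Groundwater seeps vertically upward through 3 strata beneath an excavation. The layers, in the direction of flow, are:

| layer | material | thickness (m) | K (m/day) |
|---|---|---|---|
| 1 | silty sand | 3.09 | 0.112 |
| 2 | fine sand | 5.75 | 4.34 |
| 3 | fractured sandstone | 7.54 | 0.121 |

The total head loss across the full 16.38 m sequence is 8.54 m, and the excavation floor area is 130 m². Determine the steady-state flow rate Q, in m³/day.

Flow is perpendicular to layering, so the layers act in series and the equivalent K is the thickness-weighted harmonic mean.
Total thickness L = 3.09 + 5.75 + 7.54 = 16.38 m.
Σ(b_i/K_i) = 3.09/0.112 + 5.75/4.34 + 7.54/0.121 = 91.23 d.
K_eq = L / Σ(b_i/K_i) = 16.38 / 91.23 = 0.1795 m/day.
Q = K_eq · A · (Δh/L) = 0.1795 × 130 × (8.54/16.38) = 12.17 m³/day.

12.2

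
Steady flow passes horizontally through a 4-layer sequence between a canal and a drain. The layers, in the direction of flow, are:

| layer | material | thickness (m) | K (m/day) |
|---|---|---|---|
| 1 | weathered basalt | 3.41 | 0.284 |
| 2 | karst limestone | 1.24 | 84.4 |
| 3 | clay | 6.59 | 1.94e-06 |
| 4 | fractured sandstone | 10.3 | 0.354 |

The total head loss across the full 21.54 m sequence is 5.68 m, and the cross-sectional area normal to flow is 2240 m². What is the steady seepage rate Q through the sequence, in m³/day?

Flow is perpendicular to layering, so the layers act in series and the equivalent K is the thickness-weighted harmonic mean.
Total thickness L = 3.41 + 1.24 + 6.59 + 10.3 = 21.54 m.
Σ(b_i/K_i) = 3.41/0.284 + 1.24/84.4 + 6.59/1.94e-06 + 10.3/0.354 = 3.397e+06 d.
K_eq = L / Σ(b_i/K_i) = 21.54 / 3.397e+06 = 6.341e-06 m/day.
Q = K_eq · A · (Δh/L) = 6.341e-06 × 2240 × (5.68/21.54) = 0.003745 m³/day.

0.00375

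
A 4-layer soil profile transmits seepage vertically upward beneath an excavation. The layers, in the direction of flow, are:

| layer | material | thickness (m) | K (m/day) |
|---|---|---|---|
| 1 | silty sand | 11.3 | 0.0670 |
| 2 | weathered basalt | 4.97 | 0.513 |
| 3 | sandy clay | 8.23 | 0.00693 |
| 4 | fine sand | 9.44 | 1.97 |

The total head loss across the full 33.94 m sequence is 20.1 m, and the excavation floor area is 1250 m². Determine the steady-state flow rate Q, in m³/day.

18.3

Flow is perpendicular to layering, so the layers act in series and the equivalent K is the thickness-weighted harmonic mean.
Total thickness L = 11.3 + 4.97 + 8.23 + 9.44 = 33.94 m.
Σ(b_i/K_i) = 11.3/0.0670 + 4.97/0.513 + 8.23/0.00693 + 9.44/1.97 = 1371 d.
K_eq = L / Σ(b_i/K_i) = 33.94 / 1371 = 0.02476 m/day.
Q = K_eq · A · (Δh/L) = 0.02476 × 1250 × (20.1/33.94) = 18.33 m³/day.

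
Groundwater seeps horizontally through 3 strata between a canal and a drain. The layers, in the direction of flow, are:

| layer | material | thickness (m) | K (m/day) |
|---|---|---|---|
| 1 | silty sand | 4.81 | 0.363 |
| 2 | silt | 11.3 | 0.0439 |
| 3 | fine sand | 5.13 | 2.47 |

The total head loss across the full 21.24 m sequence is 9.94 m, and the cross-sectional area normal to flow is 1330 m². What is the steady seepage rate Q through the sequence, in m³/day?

48.5

Flow is perpendicular to layering, so the layers act in series and the equivalent K is the thickness-weighted harmonic mean.
Total thickness L = 4.81 + 11.3 + 5.13 = 21.24 m.
Σ(b_i/K_i) = 4.81/0.363 + 11.3/0.0439 + 5.13/2.47 = 272.7 d.
K_eq = L / Σ(b_i/K_i) = 21.24 / 272.7 = 0.07788 m/day.
Q = K_eq · A · (Δh/L) = 0.07788 × 1330 × (9.94/21.24) = 48.47 m³/day.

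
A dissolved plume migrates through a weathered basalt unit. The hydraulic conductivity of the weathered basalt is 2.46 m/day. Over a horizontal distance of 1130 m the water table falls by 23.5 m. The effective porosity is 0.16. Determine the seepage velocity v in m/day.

Hydraulic gradient i = Δh / L = 23.5 / 1130 = 0.02080.
Darcy flux q = K · i = 2.460 × 0.02080 = 0.05116 m/day.
Seepage velocity v = q / n_e = 0.05116 / 0.16 = 0.3197 m/day.

0.320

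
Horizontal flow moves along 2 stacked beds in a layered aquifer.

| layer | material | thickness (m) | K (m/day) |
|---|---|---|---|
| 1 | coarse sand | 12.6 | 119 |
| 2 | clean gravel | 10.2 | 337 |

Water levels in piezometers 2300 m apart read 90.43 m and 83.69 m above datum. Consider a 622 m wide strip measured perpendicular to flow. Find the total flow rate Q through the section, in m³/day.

Flow is parallel to layering, so each bed carries its own Darcy discharge and the transmissivities add.
Σ(K_i·b_i) = 119×12.6 + 337×10.2 = 4937 m²/day.
Hydraulic gradient i = (90.43 − 83.69) / 2300 = 6.74 / 2300 = 0.002930.
Q = Σ(K_i·b_i) · W · i = 4937 × 622 × 0.002930 = 8998 m³/day.

9000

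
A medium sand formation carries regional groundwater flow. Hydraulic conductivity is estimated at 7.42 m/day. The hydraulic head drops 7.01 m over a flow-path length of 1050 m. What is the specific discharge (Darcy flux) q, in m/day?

0.0495

Hydraulic gradient i = Δh / L = 7.01 / 1050 = 0.006676.
Specific discharge q = K · i = 7.420 × 0.006676 = 0.04954 m/day.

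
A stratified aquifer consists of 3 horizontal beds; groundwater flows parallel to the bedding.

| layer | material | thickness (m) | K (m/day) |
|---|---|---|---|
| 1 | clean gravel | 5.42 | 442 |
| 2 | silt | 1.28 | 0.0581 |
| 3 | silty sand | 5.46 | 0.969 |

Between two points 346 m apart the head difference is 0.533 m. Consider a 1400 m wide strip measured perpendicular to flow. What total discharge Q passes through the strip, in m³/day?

5180

Flow is parallel to layering, so each bed carries its own Darcy discharge and the transmissivities add.
Σ(K_i·b_i) = 442×5.42 + 0.0581×1.28 + 0.969×5.46 = 2401 m²/day.
Hydraulic gradient i = Δh / L = 0.533 / 346 = 0.001540.
Q = Σ(K_i·b_i) · W · i = 2401 × 1400 × 0.001540 = 5178 m³/day.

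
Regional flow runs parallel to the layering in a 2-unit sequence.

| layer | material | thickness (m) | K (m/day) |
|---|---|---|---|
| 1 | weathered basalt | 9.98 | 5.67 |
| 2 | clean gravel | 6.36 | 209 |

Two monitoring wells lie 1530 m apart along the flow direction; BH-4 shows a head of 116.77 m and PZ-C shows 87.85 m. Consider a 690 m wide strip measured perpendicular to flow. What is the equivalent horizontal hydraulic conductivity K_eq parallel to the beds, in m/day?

84.8

Flow is parallel to layering, so each bed carries its own Darcy discharge and the transmissivities add.
Σ(K_i·b_i) = 5.67×9.98 + 209×6.36 = 1386 m²/day.
Total thickness b = 16.34 m, so K_eq = Σ(K_i·b_i)/b = 84.81 m/day.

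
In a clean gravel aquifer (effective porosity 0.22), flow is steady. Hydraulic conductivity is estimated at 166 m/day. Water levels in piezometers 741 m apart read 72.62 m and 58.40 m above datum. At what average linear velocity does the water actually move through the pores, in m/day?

Hydraulic gradient i = (72.62 − 58.40) / 741 = 14.22 / 741 = 0.01919.
Darcy flux q = K · i = 166.0 × 0.01919 = 3.186 m/day.
Seepage velocity v = q / n_e = 3.186 / 0.22 = 14.48 m/day.

14.5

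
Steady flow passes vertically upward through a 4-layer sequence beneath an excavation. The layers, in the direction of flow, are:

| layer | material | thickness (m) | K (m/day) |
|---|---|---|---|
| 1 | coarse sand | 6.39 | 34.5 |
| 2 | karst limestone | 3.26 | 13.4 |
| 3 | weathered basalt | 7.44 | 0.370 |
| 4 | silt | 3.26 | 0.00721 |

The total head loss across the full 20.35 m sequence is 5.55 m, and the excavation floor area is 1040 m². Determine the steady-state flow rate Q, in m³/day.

Flow is perpendicular to layering, so the layers act in series and the equivalent K is the thickness-weighted harmonic mean.
Total thickness L = 6.39 + 3.26 + 7.44 + 3.26 = 20.35 m.
Σ(b_i/K_i) = 6.39/34.5 + 3.26/13.4 + 7.44/0.370 + 3.26/0.00721 = 472.7 d.
K_eq = L / Σ(b_i/K_i) = 20.35 / 472.7 = 0.04305 m/day.
Q = K_eq · A · (Δh/L) = 0.04305 × 1040 × (5.55/20.35) = 12.21 m³/day.

12.2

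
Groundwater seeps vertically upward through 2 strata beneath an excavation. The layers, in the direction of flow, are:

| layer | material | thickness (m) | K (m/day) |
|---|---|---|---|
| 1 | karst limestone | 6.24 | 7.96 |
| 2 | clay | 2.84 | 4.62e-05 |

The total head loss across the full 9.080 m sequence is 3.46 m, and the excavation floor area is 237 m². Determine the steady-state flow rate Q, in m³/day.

Flow is perpendicular to layering, so the layers act in series and the equivalent K is the thickness-weighted harmonic mean.
Total thickness L = 6.24 + 2.84 = 9.080 m.
Σ(b_i/K_i) = 6.24/7.96 + 2.84/4.62e-05 = 61473 d.
K_eq = L / Σ(b_i/K_i) = 9.080 / 61473 = 0.0001477 m/day.
Q = K_eq · A · (Δh/L) = 0.0001477 × 237 × (3.46/9.080) = 0.01334 m³/day.

0.0133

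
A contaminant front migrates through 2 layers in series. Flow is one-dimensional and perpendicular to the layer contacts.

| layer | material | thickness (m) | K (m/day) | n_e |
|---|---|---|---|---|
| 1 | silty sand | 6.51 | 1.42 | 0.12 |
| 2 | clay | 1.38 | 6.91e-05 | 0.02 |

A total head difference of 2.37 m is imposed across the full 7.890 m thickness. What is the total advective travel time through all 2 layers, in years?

With flow normal to the layers, continuity requires the same specific discharge q through every layer.
Σ(b_i/K_i) = 6.51/1.42 + 1.38/6.91e-05 = 19976 d.
q = Δh / Σ(b_i/K_i) = 2.37 / 19976 = 0.0001186 m/day.
In each layer the seepage velocity is v_i = q/n_i, so the layer transit time is t_i = b_i·n_i / q:
  layer 1 (silty sand): t_1 = 6.51 × 0.12 / 0.0001186 = 6584 d
  layer 2 (clay): t_2 = 1.38 × 0.02 / 0.0001186 = 232.6 d
Total t = Σ t_i = 6817 days = 18.66 years.

18.7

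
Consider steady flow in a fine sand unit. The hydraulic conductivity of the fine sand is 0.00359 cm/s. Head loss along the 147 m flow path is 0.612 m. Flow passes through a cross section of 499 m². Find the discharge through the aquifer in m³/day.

Convert K: 0.00359 cm/s × 864 = 3.102 m/day.
Hydraulic gradient i = Δh / L = 0.612 / 147 = 0.004163.
Darcy's law: Q = K · A · i = 3.102 × 499.0 × 0.004163 = 6.444 m³/day.

6.44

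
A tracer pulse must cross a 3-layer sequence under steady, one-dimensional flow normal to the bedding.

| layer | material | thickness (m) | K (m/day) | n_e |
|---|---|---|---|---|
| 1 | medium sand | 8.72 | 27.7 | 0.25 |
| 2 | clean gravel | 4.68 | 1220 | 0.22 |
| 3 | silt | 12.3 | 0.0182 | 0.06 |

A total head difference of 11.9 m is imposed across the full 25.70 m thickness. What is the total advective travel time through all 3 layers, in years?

0.614

With flow normal to the layers, continuity requires the same specific discharge q through every layer.
Σ(b_i/K_i) = 8.72/27.7 + 4.68/1220 + 12.3/0.0182 = 676.1 d.
q = Δh / Σ(b_i/K_i) = 11.9 / 676.1 = 0.01760 m/day.
In each layer the seepage velocity is v_i = q/n_i, so the layer transit time is t_i = b_i·n_i / q:
  layer 1 (medium sand): t_1 = 8.72 × 0.25 / 0.01760 = 123.9 d
  layer 2 (clean gravel): t_2 = 4.68 × 0.22 / 0.01760 = 58.50 d
  layer 3 (silt): t_3 = 12.3 × 0.06 / 0.01760 = 41.93 d
Total t = Σ t_i = 224.3 days = 0.6141 years.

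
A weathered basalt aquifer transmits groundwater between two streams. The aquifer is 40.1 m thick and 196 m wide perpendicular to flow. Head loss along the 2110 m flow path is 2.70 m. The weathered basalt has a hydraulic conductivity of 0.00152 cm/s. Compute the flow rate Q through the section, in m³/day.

Convert K: 0.00152 cm/s × 864 = 1.313 m/day.
Cross-sectional area A = 196 × 40.1 = 7860 m².
Hydraulic gradient i = Δh / L = 2.70 / 2110 = 0.001280.
Darcy's law: Q = K · A · i = 1.313 × 7860 × 0.001280 = 13.21 m³/day.

13.2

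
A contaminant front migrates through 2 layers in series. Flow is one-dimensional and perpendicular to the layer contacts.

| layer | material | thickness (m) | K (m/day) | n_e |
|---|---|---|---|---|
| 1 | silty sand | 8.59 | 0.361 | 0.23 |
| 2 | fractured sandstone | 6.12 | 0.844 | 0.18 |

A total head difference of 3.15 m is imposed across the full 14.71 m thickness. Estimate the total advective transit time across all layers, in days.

With flow normal to the layers, continuity requires the same specific discharge q through every layer.
Σ(b_i/K_i) = 8.59/0.361 + 6.12/0.844 = 31.05 d.
q = Δh / Σ(b_i/K_i) = 3.15 / 31.05 = 0.1015 m/day.
In each layer the seepage velocity is v_i = q/n_i, so the layer transit time is t_i = b_i·n_i / q:
  layer 1 (silty sand): t_1 = 8.59 × 0.23 / 0.1015 = 19.47 d
  layer 2 (fractured sandstone): t_2 = 6.12 × 0.18 / 0.1015 = 10.86 d
Total t = Σ t_i = 30.33 days.

30.3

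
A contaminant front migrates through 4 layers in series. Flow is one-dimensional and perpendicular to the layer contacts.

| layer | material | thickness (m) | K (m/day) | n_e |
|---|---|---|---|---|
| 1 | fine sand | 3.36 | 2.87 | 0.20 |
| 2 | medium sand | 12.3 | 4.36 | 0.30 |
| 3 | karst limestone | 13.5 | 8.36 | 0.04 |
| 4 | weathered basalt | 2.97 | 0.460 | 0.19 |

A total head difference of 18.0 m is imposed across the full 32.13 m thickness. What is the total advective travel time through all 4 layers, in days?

3.66

With flow normal to the layers, continuity requires the same specific discharge q through every layer.
Σ(b_i/K_i) = 3.36/2.87 + 12.3/4.36 + 13.5/8.36 + 2.97/0.460 = 12.06 d.
q = Δh / Σ(b_i/K_i) = 18.0 / 12.06 = 1.492 m/day.
In each layer the seepage velocity is v_i = q/n_i, so the layer transit time is t_i = b_i·n_i / q:
  layer 1 (fine sand): t_1 = 3.36 × 0.20 / 1.492 = 0.4504 d
  layer 2 (medium sand): t_2 = 12.3 × 0.30 / 1.492 = 2.473 d
  layer 3 (karst limestone): t_3 = 13.5 × 0.04 / 1.492 = 0.3619 d
  layer 4 (weathered basalt): t_4 = 2.97 × 0.19 / 1.492 = 0.3782 d
Total t = Σ t_i = 3.663 days.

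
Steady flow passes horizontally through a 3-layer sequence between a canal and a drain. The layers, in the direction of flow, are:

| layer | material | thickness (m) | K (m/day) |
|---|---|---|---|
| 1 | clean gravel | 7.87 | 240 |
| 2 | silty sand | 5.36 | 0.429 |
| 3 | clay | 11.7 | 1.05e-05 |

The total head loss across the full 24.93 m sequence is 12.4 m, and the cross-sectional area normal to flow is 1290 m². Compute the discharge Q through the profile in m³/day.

0.0144

Flow is perpendicular to layering, so the layers act in series and the equivalent K is the thickness-weighted harmonic mean.
Total thickness L = 7.87 + 5.36 + 11.7 = 24.93 m.
Σ(b_i/K_i) = 7.87/240 + 5.36/0.429 + 11.7/1.05e-05 = 1.114e+06 d.
K_eq = L / Σ(b_i/K_i) = 24.93 / 1.114e+06 = 2.237e-05 m/day.
Q = K_eq · A · (Δh/L) = 2.237e-05 × 1290 × (12.4/24.93) = 0.01436 m³/day.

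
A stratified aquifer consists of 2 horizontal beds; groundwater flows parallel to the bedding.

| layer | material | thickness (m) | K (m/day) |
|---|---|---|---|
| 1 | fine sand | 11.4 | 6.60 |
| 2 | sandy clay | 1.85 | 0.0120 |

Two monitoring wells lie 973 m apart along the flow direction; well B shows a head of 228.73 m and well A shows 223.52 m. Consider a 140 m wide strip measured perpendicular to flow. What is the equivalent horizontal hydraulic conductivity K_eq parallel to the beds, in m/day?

Flow is parallel to layering, so each bed carries its own Darcy discharge and the transmissivities add.
Σ(K_i·b_i) = 6.60×11.4 + 0.0120×1.85 = 75.26 m²/day.
Total thickness b = 13.25 m, so K_eq = Σ(K_i·b_i)/b = 5.680 m/day.

5.68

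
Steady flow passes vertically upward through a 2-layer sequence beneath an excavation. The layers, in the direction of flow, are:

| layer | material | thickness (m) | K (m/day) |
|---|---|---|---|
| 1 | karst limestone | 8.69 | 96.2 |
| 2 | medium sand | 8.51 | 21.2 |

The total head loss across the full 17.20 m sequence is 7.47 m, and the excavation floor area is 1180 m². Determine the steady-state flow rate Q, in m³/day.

Flow is perpendicular to layering, so the layers act in series and the equivalent K is the thickness-weighted harmonic mean.
Total thickness L = 8.69 + 8.51 = 17.20 m.
Σ(b_i/K_i) = 8.69/96.2 + 8.51/21.2 = 0.4917 d.
K_eq = L / Σ(b_i/K_i) = 17.20 / 0.4917 = 34.98 m/day.
Q = K_eq · A · (Δh/L) = 34.98 × 1180 × (7.47/17.20) = 17925 m³/day.

17900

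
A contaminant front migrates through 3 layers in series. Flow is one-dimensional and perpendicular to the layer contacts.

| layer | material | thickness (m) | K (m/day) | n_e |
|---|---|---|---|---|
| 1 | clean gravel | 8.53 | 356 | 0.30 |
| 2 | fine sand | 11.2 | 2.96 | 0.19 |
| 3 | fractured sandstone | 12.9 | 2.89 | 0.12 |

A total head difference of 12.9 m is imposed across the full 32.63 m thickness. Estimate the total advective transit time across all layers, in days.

With flow normal to the layers, continuity requires the same specific discharge q through every layer.
Σ(b_i/K_i) = 8.53/356 + 11.2/2.96 + 12.9/2.89 = 8.271 d.
q = Δh / Σ(b_i/K_i) = 12.9 / 8.271 = 1.560 m/day.
In each layer the seepage velocity is v_i = q/n_i, so the layer transit time is t_i = b_i·n_i / q:
  layer 1 (clean gravel): t_1 = 8.53 × 0.30 / 1.560 = 1.641 d
  layer 2 (fine sand): t_2 = 11.2 × 0.19 / 1.560 = 1.364 d
  layer 3 (fractured sandstone): t_3 = 12.9 × 0.12 / 1.560 = 0.9926 d
Total t = Σ t_i = 3.998 days.

4.00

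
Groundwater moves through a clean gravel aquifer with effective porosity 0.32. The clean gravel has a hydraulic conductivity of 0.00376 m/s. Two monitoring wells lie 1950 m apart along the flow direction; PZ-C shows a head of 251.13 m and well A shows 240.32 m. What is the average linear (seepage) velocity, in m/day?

Convert K: 0.00376 m/s × 86400 = 324.9 m/day.
Hydraulic gradient i = (251.13 − 240.32) / 1950 = 10.81 / 1950 = 0.005544.
Darcy flux q = K · i = 324.9 × 0.005544 = 1.801 m/day.
Seepage velocity v = q / n_e = 1.801 / 0.32 = 5.628 m/day.

5.63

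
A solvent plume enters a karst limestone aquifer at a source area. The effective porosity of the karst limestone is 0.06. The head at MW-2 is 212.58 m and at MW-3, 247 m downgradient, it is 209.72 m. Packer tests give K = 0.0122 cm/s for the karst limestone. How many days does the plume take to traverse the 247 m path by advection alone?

Convert K: 0.0122 cm/s × 864 = 10.54 m/day.
Hydraulic gradient i = (212.58 − 209.72) / 247 = 2.86 / 247 = 0.01158.
Darcy flux q = K · i = 10.54 × 0.01158 = 0.1221 m/day.
Seepage velocity v = q / n_e = 0.1221 / 0.06 = 2.034 m/day.
Travel time t = L / v = 247 / 2.034 = 121.4 days.

121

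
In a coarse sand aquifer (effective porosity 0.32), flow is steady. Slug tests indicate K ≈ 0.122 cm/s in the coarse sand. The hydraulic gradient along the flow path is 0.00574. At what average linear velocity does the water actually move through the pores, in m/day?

Convert K: 0.122 cm/s × 864 = 105.4 m/day.
Hydraulic gradient i = 0.00574.
Darcy flux q = K · i = 105.4 × 0.005740 = 0.6050 m/day.
Seepage velocity v = q / n_e = 0.6050 / 0.32 = 1.891 m/day.

1.89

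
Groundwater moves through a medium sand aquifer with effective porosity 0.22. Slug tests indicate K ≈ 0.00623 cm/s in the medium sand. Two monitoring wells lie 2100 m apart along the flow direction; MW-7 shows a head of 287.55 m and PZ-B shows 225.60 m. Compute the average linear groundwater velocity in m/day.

0.722

Convert K: 0.00623 cm/s × 864 = 5.383 m/day.
Hydraulic gradient i = (287.55 − 225.60) / 2100 = 61.95 / 2100 = 0.02950.
Darcy flux q = K · i = 5.383 × 0.02950 = 0.1588 m/day.
Seepage velocity v = q / n_e = 0.1588 / 0.22 = 0.7218 m/day.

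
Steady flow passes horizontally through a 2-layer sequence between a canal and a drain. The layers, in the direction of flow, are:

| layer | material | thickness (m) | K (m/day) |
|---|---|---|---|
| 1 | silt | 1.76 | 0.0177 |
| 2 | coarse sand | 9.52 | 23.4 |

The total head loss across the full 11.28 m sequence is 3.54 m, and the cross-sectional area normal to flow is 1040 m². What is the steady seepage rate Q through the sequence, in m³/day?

Flow is perpendicular to layering, so the layers act in series and the equivalent K is the thickness-weighted harmonic mean.
Total thickness L = 1.76 + 9.52 = 11.28 m.
Σ(b_i/K_i) = 1.76/0.0177 + 9.52/23.4 = 99.84 d.
K_eq = L / Σ(b_i/K_i) = 11.28 / 99.84 = 0.1130 m/day.
Q = K_eq · A · (Δh/L) = 0.1130 × 1040 × (3.54/11.28) = 36.87 m³/day.

36.9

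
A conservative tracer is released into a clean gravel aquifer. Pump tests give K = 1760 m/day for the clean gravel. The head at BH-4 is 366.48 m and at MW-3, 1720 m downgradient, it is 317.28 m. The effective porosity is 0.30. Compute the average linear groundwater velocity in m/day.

Hydraulic gradient i = (366.48 − 317.28) / 1720 = 49.2 / 1720 = 0.02860.
Darcy flux q = K · i = 1760 × 0.02860 = 50.34 m/day.
Seepage velocity v = q / n_e = 50.34 / 0.30 = 167.8 m/day.

168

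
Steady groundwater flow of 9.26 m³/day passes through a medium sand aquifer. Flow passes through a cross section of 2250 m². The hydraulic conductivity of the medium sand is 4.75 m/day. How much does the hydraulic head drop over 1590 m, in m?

From Q = K·A·i, i = Q / (K·A) = 9.26 / (4.750 × 2250) = 0.0008664.
Head loss Δh = i · L = 0.0008664 × 1590 = 1.378 m.

1.38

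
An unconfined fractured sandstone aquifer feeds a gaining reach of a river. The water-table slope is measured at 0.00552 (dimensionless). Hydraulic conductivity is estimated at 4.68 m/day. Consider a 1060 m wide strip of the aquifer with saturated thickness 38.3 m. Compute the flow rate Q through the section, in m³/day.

1050

Cross-sectional area A = 1060 × 38.3 = 40598 m².
Hydraulic gradient i = 0.00552.
Darcy's law: Q = K · A · i = 4.680 × 40598 × 0.005520 = 1049 m³/day.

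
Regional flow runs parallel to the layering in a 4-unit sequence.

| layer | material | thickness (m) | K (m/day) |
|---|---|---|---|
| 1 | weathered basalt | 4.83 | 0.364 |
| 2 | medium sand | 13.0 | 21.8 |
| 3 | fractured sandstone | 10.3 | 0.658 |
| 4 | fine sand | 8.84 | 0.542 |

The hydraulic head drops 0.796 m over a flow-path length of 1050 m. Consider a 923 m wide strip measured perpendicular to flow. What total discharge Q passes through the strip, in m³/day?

Flow is parallel to layering, so each bed carries its own Darcy discharge and the transmissivities add.
Σ(K_i·b_i) = 0.364×4.83 + 21.8×13.0 + 0.658×10.3 + 0.542×8.84 = 296.7 m²/day.
Hydraulic gradient i = Δh / L = 0.796 / 1050 = 0.0007581.
Q = Σ(K_i·b_i) · W · i = 296.7 × 923 × 0.0007581 = 207.6 m³/day.

208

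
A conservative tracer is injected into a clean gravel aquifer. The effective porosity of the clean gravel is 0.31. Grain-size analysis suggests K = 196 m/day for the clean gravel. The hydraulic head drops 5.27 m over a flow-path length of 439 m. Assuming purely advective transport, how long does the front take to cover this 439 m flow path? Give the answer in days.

57.8

Hydraulic gradient i = Δh / L = 5.27 / 439 = 0.01200.
Darcy flux q = K · i = 196.0 × 0.01200 = 2.353 m/day.
Seepage velocity v = q / n_e = 2.353 / 0.31 = 7.590 m/day.
Travel time t = L / v = 439 / 7.590 = 57.84 days.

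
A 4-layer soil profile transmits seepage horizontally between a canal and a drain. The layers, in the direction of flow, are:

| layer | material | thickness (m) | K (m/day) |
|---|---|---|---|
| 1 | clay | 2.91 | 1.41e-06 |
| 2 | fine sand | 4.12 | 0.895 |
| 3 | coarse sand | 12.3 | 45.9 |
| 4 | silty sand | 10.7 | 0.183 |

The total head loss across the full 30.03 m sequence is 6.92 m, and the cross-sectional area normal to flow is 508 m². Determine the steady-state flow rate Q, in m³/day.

Flow is perpendicular to layering, so the layers act in series and the equivalent K is the thickness-weighted harmonic mean.
Total thickness L = 2.91 + 4.12 + 12.3 + 10.7 = 30.03 m.
Σ(b_i/K_i) = 2.91/1.41e-06 + 4.12/0.895 + 12.3/45.9 + 10.7/0.183 = 2.064e+06 d.
K_eq = L / Σ(b_i/K_i) = 30.03 / 2.064e+06 = 1.455e-05 m/day.
Q = K_eq · A · (Δh/L) = 1.455e-05 × 508 × (6.92/30.03) = 0.001703 m³/day.

0.00170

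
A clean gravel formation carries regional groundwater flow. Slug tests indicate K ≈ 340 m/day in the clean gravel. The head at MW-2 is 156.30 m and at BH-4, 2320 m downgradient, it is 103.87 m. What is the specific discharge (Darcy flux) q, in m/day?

7.68

Hydraulic gradient i = (156.30 − 103.87) / 2320 = 52.43 / 2320 = 0.02260.
Specific discharge q = K · i = 340.0 × 0.02260 = 7.684 m/day.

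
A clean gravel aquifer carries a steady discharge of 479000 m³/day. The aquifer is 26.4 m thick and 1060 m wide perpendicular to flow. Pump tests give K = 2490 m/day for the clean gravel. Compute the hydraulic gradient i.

Cross-sectional area A = 1060 × 26.4 = 27984 m².
From Q = K·A·i, i = Q / (K·A) = 479000 / (2490 × 27984) = 0.006874.

0.00687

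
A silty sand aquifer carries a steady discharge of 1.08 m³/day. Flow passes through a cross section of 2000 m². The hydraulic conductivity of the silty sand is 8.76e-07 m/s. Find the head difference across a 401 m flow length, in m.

2.86

Convert K: 8.76e-07 m/s × 86400 = 0.07569 m/day.
From Q = K·A·i, i = Q / (K·A) = 1.08 / (0.07569 × 2000) = 0.007135.
Head loss Δh = i · L = 0.007135 × 401 = 2.861 m.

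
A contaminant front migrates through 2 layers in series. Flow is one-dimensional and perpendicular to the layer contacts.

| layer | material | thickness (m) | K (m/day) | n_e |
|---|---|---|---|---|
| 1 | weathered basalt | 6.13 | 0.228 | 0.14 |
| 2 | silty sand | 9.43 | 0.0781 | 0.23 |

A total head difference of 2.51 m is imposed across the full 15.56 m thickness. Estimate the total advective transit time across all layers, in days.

178

With flow normal to the layers, continuity requires the same specific discharge q through every layer.
Σ(b_i/K_i) = 6.13/0.228 + 9.43/0.0781 = 147.6 d.
q = Δh / Σ(b_i/K_i) = 2.51 / 147.6 = 0.01700 m/day.
In each layer the seepage velocity is v_i = q/n_i, so the layer transit time is t_i = b_i·n_i / q:
  layer 1 (weathered basalt): t_1 = 6.13 × 0.14 / 0.01700 = 50.48 d
  layer 2 (silty sand): t_2 = 9.43 × 0.23 / 0.01700 = 127.6 d
Total t = Σ t_i = 178.0 days.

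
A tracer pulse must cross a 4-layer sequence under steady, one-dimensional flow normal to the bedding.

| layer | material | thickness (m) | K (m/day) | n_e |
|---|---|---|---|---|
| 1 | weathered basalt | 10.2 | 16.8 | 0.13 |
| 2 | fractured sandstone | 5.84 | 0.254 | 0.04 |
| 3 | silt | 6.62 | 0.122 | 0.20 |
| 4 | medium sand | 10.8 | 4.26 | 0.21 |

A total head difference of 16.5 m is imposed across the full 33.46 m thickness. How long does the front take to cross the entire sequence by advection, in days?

With flow normal to the layers, continuity requires the same specific discharge q through every layer.
Σ(b_i/K_i) = 10.2/16.8 + 5.84/0.254 + 6.62/0.122 + 10.8/4.26 = 80.40 d.
q = Δh / Σ(b_i/K_i) = 16.5 / 80.40 = 0.2052 m/day.
In each layer the seepage velocity is v_i = q/n_i, so the layer transit time is t_i = b_i·n_i / q:
  layer 1 (weathered basalt): t_1 = 10.2 × 0.13 / 0.2052 = 6.461 d
  layer 2 (fractured sandstone): t_2 = 5.84 × 0.04 / 0.2052 = 1.138 d
  layer 3 (silt): t_3 = 6.62 × 0.20 / 0.2052 = 6.451 d
  layer 4 (medium sand): t_4 = 10.8 × 0.21 / 0.2052 = 11.05 d
Total t = Σ t_i = 25.10 days.

25.1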